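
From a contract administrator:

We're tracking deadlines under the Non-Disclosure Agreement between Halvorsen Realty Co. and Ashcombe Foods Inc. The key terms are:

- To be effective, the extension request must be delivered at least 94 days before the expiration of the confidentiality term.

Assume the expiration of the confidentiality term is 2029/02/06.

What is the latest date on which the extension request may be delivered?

Counting back 94 calendar days from 2029/02/06 gives 2028/11/04.

2028/11/04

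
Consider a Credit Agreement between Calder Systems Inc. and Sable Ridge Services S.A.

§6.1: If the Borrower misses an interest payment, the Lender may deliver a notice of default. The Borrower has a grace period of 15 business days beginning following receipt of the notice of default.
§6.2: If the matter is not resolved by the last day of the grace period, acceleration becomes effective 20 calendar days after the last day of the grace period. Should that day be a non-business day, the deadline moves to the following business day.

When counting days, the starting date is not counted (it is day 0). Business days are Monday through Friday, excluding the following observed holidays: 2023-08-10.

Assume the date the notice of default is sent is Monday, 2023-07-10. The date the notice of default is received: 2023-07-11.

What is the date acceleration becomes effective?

From Tuesday, 2023-07-11, 15 business days (Jul 12, Jul 13, Jul 14, Jul 17, …, Jul 28, Jul 31, Aug 1, skipping weekends) brings us to Tuesday, 2023-08-01, which is the last day of the grace period.
Adding 20 calendar days to 2023-08-01 gives 2023-08-21, which is the date acceleration becomes effective. 2023-08-21 is a Monday and is not a listed holiday, so no roll-forward applies.

2023-08-21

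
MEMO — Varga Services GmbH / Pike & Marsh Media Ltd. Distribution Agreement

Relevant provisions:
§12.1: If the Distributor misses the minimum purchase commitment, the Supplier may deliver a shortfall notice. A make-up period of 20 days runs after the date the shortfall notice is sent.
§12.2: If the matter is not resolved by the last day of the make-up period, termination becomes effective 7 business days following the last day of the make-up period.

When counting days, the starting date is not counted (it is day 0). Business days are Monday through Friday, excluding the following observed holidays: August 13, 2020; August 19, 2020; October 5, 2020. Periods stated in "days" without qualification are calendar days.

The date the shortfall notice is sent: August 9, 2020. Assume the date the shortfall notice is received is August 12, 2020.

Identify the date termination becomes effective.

September 8, 2020

Adding 20 calendar days to August 9, 2020 gives August 29, 2020, which is the last day of the make-up period.
From Saturday, August 29, 2020, 7 business days (Aug 31, Sep 1, Sep 2, Sep 3, Sep 4, Sep 7, Sep 8, skipping weekends) brings us to Tuesday, September 8, 2020, which is the date termination becomes effective.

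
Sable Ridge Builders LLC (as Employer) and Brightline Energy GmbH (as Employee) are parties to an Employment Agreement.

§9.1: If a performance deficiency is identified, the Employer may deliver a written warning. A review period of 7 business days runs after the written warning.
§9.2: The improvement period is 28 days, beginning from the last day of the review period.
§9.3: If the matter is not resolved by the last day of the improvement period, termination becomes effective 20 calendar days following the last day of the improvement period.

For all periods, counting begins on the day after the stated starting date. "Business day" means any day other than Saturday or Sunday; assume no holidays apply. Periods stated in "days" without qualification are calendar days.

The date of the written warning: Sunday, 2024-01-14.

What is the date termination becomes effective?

2024-03-11

From Sunday, 2024-01-14, 7 business days (Jan 15, Jan 16, Jan 17, Jan 18, Jan 19, Jan 22, Jan 23, skipping weekends) brings us to Tuesday, 2024-01-23, which is the last day of the review period.
The last day of the improvement period: 28 calendar days after 2024-01-23 is 2024-02-20.
The date termination becomes effective: 20 calendar days after 2024-02-20 is 2024-03-11.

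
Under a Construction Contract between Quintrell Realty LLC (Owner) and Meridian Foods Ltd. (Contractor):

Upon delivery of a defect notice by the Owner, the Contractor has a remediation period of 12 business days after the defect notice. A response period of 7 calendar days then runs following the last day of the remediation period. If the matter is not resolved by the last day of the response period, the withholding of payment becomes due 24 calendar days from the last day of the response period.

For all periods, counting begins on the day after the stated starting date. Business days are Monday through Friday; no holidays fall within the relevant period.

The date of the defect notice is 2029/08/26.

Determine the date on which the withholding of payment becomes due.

2029/10/12

The last day of the remediation period: 12 business days after Sunday, 2029/08/26, skipping weekends — Aug 27, Aug 28, Aug 29, Aug 30, …, Sep 7, Sep 10, Sep 11 — lands on Tuesday, 2029/09/11.
The last day of the response period: 2029/09/11 + 7 days = 2029/09/18.
The date on which the withholding of payment becomes due: 2029/09/18 + 24 days = 2029/10/12.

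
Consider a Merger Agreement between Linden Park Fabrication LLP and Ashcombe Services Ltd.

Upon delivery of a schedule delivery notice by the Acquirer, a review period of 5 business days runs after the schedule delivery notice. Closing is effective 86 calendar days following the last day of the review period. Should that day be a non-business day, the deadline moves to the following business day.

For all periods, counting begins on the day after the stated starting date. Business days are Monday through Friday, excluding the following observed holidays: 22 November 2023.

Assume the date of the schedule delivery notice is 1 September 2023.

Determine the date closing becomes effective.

4 December 2023

From Friday, 1 September 2023, 5 business days (Sep 4, Sep 5, Sep 6, Sep 7, Sep 8, skipping weekends) brings us to Friday, 8 September 2023, which is the last day of the review period.
Adding 86 calendar days to 8 September 2023 gives 3 December 2023, which is the date closing becomes effective. That falls on a Sunday, so it rolls to the next business day, Monday, 4 December 2023.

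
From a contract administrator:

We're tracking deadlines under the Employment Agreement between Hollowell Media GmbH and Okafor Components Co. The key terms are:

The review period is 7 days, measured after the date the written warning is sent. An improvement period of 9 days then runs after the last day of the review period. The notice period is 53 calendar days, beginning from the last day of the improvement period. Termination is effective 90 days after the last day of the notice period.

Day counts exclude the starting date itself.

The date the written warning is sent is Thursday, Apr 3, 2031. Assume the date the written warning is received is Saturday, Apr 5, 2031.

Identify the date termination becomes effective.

The last day of the review period: 7 calendar days after Apr 3, 2031 is Apr 10, 2031.
The last day of the improvement period: Apr 10, 2031 + 9 days = Apr 19, 2031.
Adding 53 calendar days to Apr 19, 2031 gives Jun 11, 2031, which is the last day of the notice period.
Adding 90 calendar days to Jun 11, 2031 gives Sep 9, 2031, which is the date termination becomes effective.

Sep 9, 2031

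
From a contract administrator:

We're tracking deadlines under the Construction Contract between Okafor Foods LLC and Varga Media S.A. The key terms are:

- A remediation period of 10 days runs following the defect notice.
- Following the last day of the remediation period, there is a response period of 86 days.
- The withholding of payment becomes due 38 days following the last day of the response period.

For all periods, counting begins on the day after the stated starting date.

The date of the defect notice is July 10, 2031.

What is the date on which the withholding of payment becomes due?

The last day of the remediation period: 10 calendar days after July 10, 2031 is July 20, 2031.
Adding 86 calendar days to July 20, 2031 gives October 14, 2031, which is the last day of the response period.
Adding 38 calendar days to October 14, 2031 gives November 21, 2031, which is the date on which the withholding of payment becomes due.

November 21, 2031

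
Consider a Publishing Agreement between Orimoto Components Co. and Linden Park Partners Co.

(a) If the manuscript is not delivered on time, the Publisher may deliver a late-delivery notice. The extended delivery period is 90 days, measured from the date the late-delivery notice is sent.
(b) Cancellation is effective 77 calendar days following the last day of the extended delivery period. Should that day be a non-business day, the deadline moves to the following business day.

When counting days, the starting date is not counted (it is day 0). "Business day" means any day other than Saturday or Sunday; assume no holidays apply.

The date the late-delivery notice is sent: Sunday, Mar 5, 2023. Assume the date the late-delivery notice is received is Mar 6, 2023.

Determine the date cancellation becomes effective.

The last day of the extended delivery period: 90 calendar days after Mar 5, 2023 is Jun 3, 2023.
The date cancellation becomes effective: 77 calendar days after Jun 3, 2023 is Aug 19, 2023. That falls on a Saturday, so it rolls to the next business day, Monday, Aug 21, 2023.

Aug 21, 2023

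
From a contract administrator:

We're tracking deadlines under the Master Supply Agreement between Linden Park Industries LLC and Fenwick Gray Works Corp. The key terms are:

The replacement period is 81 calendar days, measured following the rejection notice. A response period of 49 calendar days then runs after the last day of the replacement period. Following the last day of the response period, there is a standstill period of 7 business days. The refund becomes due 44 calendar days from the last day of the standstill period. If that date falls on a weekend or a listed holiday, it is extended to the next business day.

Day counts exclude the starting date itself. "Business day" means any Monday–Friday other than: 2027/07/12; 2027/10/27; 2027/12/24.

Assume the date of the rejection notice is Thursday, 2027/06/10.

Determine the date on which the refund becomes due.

2027/12/13

Adding 81 calendar days to 2027/06/10 gives 2027/08/30, which is the last day of the replacement period.
The last day of the response period: 49 calendar days after 2027/08/30 is 2027/10/18.
The last day of the standstill period: counting 7 business days from Monday, 2027/10/18 (Oct 19, Oct 20, Oct 21, Oct 22, Oct 25, Oct 26, Oct 28, skipping weekends and the listed holiday on Oct 27) reaches Thursday, 2027/10/28.
The date on which the refund becomes due: 2027/10/28 + 44 days = 2027/12/11. That falls on a Saturday, so it rolls to the next business day, Monday, 2027/12/13.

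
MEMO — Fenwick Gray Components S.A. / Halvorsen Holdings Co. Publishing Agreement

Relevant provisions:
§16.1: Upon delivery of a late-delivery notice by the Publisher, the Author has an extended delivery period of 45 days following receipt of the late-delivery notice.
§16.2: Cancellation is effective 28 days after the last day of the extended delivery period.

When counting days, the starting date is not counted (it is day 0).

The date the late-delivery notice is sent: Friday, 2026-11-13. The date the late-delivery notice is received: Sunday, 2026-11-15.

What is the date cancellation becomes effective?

2027-01-27

The last day of the extended delivery period: 45 calendar days after 2026-11-15 is 2026-12-30.
The date cancellation becomes effective: 2026-12-30 + 28 days = 2027-01-27.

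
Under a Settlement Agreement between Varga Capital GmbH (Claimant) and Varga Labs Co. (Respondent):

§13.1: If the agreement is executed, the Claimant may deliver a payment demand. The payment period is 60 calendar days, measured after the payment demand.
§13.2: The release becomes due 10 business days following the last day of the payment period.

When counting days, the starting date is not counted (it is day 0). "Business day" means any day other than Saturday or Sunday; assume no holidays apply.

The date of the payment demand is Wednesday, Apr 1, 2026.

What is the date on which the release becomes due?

The last day of the payment period: 60 calendar days after Apr 1, 2026 is May 31, 2026.
The date on which the release becomes due: 10 business days after Sunday, May 31, 2026, skipping weekends — Jun 1, Jun 2, Jun 3, Jun 4, Jun 5, Jun 8, Jun 9, Jun 10, Jun 11, Jun 12 — lands on Friday, Jun 12, 2026.

Jun 12, 2026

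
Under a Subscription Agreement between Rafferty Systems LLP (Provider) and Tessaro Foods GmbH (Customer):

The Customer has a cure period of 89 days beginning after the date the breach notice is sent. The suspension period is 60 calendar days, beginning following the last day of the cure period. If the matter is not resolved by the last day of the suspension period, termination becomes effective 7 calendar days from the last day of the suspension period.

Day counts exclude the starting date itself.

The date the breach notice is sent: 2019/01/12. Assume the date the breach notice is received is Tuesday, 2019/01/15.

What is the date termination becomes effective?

2019/06/17

The last day of the cure period: 89 calendar days after 2019/01/12 is 2019/04/11.
Adding 60 calendar days to 2019/04/11 gives 2019/06/10, which is the last day of the suspension period.
The date termination becomes effective: 2019/06/10 + 7 days = 2019/06/17.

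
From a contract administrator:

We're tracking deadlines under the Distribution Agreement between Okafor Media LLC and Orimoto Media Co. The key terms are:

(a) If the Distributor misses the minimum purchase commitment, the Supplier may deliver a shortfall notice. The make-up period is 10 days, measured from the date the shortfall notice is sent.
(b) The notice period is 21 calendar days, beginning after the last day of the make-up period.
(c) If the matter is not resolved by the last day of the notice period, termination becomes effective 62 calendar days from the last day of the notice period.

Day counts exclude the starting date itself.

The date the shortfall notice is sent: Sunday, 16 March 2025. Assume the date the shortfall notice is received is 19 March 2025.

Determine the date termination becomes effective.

17 June 2025

Adding 10 calendar days to 16 March 2025 gives 26 March 2025, which is the last day of the make-up period.
Adding 21 calendar days to 26 March 2025 gives 16 April 2025, which is the last day of the notice period.
Adding 62 calendar days to 16 April 2025 gives 17 June 2025, which is the date termination becomes effective.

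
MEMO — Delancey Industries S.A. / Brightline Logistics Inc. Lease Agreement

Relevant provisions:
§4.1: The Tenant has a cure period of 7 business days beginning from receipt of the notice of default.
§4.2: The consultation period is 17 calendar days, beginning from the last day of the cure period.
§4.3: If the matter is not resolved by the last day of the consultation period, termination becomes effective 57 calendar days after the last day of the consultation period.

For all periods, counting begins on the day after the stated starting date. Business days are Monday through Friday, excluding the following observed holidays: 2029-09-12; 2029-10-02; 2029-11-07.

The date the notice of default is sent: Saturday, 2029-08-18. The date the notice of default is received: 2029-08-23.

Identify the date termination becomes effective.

From Thursday, 2029-08-23, 7 business days (Aug 24, Aug 27, Aug 28, Aug 29, Aug 30, Aug 31, Sep 3, skipping weekends) brings us to Monday, 2029-09-03, which is the last day of the cure period.
The last day of the consultation period: 17 calendar days after 2029-09-03 is 2029-09-20.
Adding 57 calendar days to 2029-09-20 gives 2029-11-16, which is the date termination becomes effective.

2029-11-16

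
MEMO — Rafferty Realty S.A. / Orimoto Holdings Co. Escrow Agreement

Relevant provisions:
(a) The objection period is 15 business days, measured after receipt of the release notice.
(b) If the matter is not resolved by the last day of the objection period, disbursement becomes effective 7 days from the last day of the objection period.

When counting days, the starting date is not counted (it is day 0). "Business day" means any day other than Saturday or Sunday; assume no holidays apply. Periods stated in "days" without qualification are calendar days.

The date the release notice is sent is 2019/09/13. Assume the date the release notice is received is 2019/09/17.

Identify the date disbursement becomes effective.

From Tuesday, 2019/09/17, 15 business days (Sep 18, Sep 19, Sep 20, Sep 23, …, Oct 4, Oct 7, Oct 8, skipping weekends) brings us to Tuesday, 2019/10/08, which is the last day of the objection period.
Adding 7 calendar days to 2019/10/08 gives 2019/10/15, which is the date disbursement becomes effective.

2019/10/15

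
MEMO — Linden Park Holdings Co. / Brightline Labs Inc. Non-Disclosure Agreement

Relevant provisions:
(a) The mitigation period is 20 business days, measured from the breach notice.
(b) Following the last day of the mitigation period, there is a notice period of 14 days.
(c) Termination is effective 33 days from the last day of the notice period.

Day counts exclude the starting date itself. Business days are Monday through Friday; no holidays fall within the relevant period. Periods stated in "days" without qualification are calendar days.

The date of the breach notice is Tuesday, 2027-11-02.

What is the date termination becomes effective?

2028-01-16

The last day of the mitigation period: counting 20 business days from Tuesday, 2027-11-02 (Nov 3, Nov 4, Nov 5, Nov 8, …, Nov 26, Nov 29, Nov 30, skipping weekends) reaches Tuesday, 2027-11-30.
The last day of the notice period: 14 calendar days after 2027-11-30 is 2027-12-14.
Adding 33 calendar days to 2027-12-14 gives 2028-01-16, which is the date termination becomes effective.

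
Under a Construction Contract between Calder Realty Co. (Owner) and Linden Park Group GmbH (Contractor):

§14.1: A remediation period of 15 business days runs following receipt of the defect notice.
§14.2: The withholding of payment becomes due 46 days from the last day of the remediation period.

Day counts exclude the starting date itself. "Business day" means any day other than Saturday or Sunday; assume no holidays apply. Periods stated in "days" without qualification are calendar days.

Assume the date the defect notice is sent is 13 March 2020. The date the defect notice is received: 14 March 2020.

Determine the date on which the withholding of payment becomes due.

The last day of the remediation period: counting 15 business days from Saturday, 14 March 2020 (Mar 16, Mar 17, Mar 18, Mar 19, …, Apr 1, Apr 2, Apr 3, skipping weekends) reaches Friday, 3 April 2020.
Adding 46 calendar days to 3 April 2020 gives 19 May 2020, which is the date on which the withholding of payment becomes due.

19 May 2020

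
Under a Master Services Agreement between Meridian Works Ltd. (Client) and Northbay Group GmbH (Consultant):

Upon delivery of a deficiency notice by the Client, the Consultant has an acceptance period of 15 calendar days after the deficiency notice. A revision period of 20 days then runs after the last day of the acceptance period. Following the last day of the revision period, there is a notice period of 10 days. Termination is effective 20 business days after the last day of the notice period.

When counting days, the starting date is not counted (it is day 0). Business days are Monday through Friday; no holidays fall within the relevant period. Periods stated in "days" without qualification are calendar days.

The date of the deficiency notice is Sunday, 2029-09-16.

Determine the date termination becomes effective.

2029-11-28

Adding 15 calendar days to 2029-09-16 gives 2029-10-01, which is the last day of the acceptance period.
The last day of the revision period: 2029-10-01 + 20 days = 2029-10-21.
The last day of the notice period: 2029-10-21 + 10 days = 2029-10-31.
From Wednesday, 2029-10-31, 20 business days (Nov 1, Nov 2, Nov 5, Nov 6, …, Nov 26, Nov 27, Nov 28, skipping weekends) brings us to Wednesday, 2029-11-28, which is the date termination becomes effective.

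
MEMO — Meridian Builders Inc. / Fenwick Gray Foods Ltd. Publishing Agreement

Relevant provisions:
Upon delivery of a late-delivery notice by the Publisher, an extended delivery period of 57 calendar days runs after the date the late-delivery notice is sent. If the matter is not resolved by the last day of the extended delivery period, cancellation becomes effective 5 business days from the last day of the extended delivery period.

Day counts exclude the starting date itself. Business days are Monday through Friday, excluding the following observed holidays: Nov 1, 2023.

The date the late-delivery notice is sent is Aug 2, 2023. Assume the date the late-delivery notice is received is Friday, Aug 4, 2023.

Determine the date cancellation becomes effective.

The last day of the extended delivery period: 57 calendar days after Aug 2, 2023 is Sep 28, 2023.
The date cancellation becomes effective: 5 business days after Thursday, Sep 28, 2023, skipping weekends — Sep 29, Oct 2, Oct 3, Oct 4, Oct 5 — lands on Thursday, Oct 5, 2023.

Oct 5, 2023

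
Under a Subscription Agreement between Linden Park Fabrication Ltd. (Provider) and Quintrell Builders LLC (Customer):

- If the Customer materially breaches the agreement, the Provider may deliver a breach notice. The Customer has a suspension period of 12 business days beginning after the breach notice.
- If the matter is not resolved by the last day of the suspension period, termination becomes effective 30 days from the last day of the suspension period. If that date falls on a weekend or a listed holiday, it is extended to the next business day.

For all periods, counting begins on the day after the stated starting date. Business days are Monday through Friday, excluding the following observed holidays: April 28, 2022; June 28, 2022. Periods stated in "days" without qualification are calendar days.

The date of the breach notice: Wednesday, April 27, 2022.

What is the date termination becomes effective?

June 15, 2022

From Wednesday, April 27, 2022, 12 business days (Apr 29, May 2, May 3, May 4, …, May 12, May 13, May 16, skipping weekends and the listed holiday on Apr 28) brings us to Monday, May 16, 2022, which is the last day of the suspension period.
The date termination becomes effective: May 16, 2022 + 30 days = June 15, 2022. June 15, 2022 is a Wednesday and is not a listed holiday, so no roll-forward applies.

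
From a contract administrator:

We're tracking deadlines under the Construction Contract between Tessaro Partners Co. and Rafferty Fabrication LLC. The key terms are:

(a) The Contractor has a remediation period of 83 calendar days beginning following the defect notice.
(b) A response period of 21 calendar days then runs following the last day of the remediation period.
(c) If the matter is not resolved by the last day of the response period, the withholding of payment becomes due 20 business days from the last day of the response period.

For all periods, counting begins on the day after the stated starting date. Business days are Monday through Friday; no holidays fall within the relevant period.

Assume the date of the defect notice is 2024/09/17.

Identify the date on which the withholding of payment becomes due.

2025/01/27

Adding 83 calendar days to 2024/09/17 gives 2024/12/09, which is the last day of the remediation period.
The last day of the response period: 21 calendar days after 2024/12/09 is 2024/12/30.
The date on which the withholding of payment becomes due: 20 business days after Monday, 2024/12/30, skipping weekends — Dec 31, Jan 1, Jan 2, Jan 3, …, Jan 23, Jan 24, Jan 27 — lands on Monday, 2025/01/27.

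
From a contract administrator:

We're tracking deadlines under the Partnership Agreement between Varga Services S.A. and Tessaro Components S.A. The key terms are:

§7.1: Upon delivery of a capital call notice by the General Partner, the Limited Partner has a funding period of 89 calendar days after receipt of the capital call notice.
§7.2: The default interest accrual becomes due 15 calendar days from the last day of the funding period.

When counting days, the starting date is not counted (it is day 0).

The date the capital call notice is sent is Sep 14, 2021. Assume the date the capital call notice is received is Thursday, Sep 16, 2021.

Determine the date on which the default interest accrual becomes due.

Dec 29, 2021

The last day of the funding period: 89 calendar days after Sep 16, 2021 is Dec 14, 2021.
The date on which the default interest accrual becomes due: Dec 14, 2021 + 15 days = Dec 29, 2021.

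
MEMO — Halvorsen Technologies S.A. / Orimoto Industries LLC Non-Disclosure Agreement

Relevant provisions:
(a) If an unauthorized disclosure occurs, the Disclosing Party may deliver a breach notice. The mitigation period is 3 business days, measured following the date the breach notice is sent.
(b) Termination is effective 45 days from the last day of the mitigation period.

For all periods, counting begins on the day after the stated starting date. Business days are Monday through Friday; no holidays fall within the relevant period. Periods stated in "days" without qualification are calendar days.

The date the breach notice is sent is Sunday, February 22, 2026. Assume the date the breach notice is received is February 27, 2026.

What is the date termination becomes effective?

The last day of the mitigation period: 3 business days after Sunday, February 22, 2026, skipping weekends — Feb 23, Feb 24, Feb 25 — lands on Wednesday, February 25, 2026.
Adding 45 calendar days to February 25, 2026 gives April 11, 2026, which is the date termination becomes effective.

April 11, 2026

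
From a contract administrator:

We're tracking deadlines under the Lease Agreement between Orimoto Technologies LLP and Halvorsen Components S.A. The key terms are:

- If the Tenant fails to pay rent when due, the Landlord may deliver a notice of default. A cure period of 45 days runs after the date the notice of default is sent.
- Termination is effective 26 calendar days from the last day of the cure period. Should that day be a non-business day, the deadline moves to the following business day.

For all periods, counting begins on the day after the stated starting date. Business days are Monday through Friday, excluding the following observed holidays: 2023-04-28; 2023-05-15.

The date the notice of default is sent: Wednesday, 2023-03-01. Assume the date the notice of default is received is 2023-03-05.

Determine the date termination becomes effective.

Adding 45 calendar days to 2023-03-01 gives 2023-04-15, which is the last day of the cure period.
The date termination becomes effective: 2023-04-15 + 26 days = 2023-05-11. 2023-05-11 is a Thursday and is not a listed holiday, so no roll-forward applies.

2023-05-11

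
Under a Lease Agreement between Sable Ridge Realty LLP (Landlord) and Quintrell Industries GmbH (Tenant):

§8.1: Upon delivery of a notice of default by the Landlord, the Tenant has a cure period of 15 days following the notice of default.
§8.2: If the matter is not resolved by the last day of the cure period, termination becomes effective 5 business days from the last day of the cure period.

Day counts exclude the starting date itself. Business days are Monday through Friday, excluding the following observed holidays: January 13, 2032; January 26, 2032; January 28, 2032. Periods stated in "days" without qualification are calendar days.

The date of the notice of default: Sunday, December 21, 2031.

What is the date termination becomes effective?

January 12, 2032

The last day of the cure period: December 21, 2031 + 15 days = January 5, 2032.
From Monday, January 5, 2032, 5 business days (Jan 6, Jan 7, Jan 8, Jan 9, Jan 12, skipping weekends) brings us to Monday, January 12, 2032, which is the date termination becomes effective.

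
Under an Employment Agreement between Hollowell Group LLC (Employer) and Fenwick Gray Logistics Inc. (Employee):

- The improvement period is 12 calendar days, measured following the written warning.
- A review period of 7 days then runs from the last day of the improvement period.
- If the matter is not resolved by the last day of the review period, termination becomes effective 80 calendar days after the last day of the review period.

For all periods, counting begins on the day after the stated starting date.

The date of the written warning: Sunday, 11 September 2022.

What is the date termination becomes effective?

The last day of the improvement period: 11 September 2022 + 12 days = 23 September 2022.
The last day of the review period: 23 September 2022 + 7 days = 30 September 2022.
Adding 80 calendar days to 30 September 2022 gives 19 December 2022, which is the date termination becomes effective.

19 December 2022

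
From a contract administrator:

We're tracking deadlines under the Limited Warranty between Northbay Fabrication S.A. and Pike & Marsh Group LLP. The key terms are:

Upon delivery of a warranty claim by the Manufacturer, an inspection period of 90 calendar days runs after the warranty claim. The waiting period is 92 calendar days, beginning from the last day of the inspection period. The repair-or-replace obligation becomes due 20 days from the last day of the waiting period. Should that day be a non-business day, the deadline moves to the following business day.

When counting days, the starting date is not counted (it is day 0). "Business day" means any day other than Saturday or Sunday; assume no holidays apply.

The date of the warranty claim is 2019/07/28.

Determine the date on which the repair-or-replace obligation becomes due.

2020/02/17

The last day of the inspection period: 2019/07/28 + 90 days = 2019/10/26.
Adding 92 calendar days to 2019/10/26 gives 2020/01/26, which is the last day of the waiting period.
Adding 20 calendar days to 2020/01/26 gives 2020/02/15, which is the date on which the repair-or-replace obligation becomes due. That falls on a Saturday, so it rolls to the next business day, Monday, 2020/02/17.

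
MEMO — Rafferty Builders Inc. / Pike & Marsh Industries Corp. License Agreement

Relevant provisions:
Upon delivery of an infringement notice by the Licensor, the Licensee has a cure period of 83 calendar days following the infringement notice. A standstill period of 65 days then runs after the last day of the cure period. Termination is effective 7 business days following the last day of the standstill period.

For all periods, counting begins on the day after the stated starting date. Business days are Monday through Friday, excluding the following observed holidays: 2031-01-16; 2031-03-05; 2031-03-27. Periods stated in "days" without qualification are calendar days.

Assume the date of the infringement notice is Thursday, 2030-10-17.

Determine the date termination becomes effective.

2031-03-25

Adding 83 calendar days to 2030-10-17 gives 2031-01-08, which is the last day of the cure period.
Adding 65 calendar days to 2031-01-08 gives 2031-03-14, which is the last day of the standstill period.
From Friday, 2031-03-14, 7 business days (Mar 17, Mar 18, Mar 19, Mar 20, Mar 21, Mar 24, Mar 25, skipping weekends) brings us to Tuesday, 2031-03-25, which is the date termination becomes effective.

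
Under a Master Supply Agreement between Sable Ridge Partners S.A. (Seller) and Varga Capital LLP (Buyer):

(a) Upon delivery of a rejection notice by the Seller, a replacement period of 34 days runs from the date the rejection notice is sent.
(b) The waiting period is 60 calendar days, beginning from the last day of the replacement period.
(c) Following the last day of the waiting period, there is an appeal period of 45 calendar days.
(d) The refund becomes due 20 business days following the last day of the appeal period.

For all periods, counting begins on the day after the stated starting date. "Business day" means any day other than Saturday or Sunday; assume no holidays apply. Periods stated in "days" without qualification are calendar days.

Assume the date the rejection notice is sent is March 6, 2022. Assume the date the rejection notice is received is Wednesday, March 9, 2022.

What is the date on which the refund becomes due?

The last day of the replacement period: 34 calendar days after March 6, 2022 is April 9, 2022.
The last day of the waiting period: 60 calendar days after April 9, 2022 is June 8, 2022.
The last day of the appeal period: 45 calendar days after June 8, 2022 is July 23, 2022.
From Saturday, July 23, 2022, 20 business days (Jul 25, Jul 26, Jul 27, Jul 28, …, Aug 17, Aug 18, Aug 19, skipping weekends) brings us to Friday, August 19, 2022, which is the date on which the refund becomes due.

August 19, 2022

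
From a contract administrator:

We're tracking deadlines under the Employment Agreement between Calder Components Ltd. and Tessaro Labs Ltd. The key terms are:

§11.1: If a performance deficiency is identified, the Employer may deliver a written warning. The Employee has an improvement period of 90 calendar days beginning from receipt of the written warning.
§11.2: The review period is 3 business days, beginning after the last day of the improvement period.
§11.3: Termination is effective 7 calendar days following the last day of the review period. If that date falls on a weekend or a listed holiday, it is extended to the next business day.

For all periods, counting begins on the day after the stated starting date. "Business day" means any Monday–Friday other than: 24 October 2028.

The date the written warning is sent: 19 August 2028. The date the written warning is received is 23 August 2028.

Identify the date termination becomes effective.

1 December 2028

The last day of the improvement period: 23 August 2028 + 90 days = 21 November 2028.
From Tuesday, 21 November 2028, 3 business days (Nov 22, Nov 23, Nov 24, skipping weekends) brings us to Friday, 24 November 2028, which is the last day of the review period.
Adding 7 calendar days to 24 November 2028 gives 1 December 2028, which is the date termination becomes effective. 1 December 2028 is a Friday and is not a listed holiday, so no roll-forward applies.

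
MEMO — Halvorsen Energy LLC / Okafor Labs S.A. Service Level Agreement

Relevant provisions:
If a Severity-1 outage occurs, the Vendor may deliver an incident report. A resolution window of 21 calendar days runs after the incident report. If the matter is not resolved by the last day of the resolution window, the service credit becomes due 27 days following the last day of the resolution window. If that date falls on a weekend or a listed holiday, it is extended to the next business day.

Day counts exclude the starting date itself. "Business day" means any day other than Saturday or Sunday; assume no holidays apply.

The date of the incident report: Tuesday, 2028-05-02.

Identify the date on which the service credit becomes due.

2028-06-19

The last day of the resolution window: 21 calendar days after 2028-05-02 is 2028-05-23.
The date on which the service credit becomes due: 27 calendar days after 2028-05-23 is 2028-06-19. 2028-06-19 is a Monday, so no roll-forward applies.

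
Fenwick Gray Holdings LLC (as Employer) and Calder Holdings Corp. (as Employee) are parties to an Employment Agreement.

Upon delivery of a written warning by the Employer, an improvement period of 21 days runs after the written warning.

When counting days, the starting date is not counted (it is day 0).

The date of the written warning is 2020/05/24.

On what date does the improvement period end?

Adding 21 calendar days to 2020/05/24 gives 2020/06/14, which is the last day of the improvement period.

2020/06/14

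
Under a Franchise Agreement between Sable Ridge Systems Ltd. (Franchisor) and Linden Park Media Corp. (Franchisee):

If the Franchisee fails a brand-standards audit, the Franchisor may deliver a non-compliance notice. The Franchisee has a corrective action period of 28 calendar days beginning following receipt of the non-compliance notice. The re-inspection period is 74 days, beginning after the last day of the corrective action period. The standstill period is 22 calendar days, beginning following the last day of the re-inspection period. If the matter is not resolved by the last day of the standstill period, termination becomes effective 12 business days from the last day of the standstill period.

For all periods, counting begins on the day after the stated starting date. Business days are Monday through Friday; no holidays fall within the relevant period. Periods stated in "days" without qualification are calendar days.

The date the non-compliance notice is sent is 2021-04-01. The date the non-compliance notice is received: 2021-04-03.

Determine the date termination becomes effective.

The last day of the corrective action period: 2021-04-03 + 28 days = 2021-05-01.
Adding 74 calendar days to 2021-05-01 gives 2021-07-14, which is the last day of the re-inspection period.
Adding 22 calendar days to 2021-07-14 gives 2021-08-05, which is the last day of the standstill period.
From Thursday, 2021-08-05, 12 business days (Aug 6, Aug 9, Aug 10, Aug 11, …, Aug 19, Aug 20, Aug 23, skipping weekends) brings us to Monday, 2021-08-23, which is the date termination becomes effective.

2021-08-23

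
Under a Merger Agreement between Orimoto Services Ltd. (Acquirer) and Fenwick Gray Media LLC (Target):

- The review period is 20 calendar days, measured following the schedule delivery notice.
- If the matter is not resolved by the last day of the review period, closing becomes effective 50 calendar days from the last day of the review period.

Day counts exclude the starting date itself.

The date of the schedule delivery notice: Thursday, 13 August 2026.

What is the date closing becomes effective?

The last day of the review period: 20 calendar days after 13 August 2026 is 2 September 2026.
The date closing becomes effective: 2 September 2026 + 50 days = 22 October 2026.

22 October 2026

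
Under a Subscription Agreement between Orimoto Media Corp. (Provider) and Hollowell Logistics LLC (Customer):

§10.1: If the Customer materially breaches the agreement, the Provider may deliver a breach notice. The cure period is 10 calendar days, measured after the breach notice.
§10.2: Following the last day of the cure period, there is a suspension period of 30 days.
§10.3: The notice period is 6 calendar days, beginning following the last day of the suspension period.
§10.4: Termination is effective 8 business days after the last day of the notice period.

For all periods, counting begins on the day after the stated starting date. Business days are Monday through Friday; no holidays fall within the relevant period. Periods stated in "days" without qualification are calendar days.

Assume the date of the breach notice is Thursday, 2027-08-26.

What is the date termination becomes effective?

2027-10-21

The last day of the cure period: 2027-08-26 + 10 days = 2027-09-05.
The last day of the suspension period: 2027-09-05 + 30 days = 2027-10-05.
Adding 6 calendar days to 2027-10-05 gives 2027-10-11, which is the last day of the notice period.
The date termination becomes effective: counting 8 business days from Monday, 2027-10-11 (Oct 12, Oct 13, Oct 14, Oct 15, Oct 18, Oct 19, Oct 20, Oct 21, skipping weekends) reaches Thursday, 2027-10-21.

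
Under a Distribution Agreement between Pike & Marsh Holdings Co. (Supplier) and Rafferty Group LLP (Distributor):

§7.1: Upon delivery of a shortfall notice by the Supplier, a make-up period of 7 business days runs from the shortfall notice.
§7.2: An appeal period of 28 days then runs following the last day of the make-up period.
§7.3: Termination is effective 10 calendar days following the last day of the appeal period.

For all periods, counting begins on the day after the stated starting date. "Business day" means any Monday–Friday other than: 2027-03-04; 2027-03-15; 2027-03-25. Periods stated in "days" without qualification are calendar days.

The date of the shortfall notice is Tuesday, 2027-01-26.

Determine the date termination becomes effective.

The last day of the make-up period: 7 business days after Tuesday, 2027-01-26, skipping weekends — Jan 27, Jan 28, Jan 29, Feb 1, Feb 2, Feb 3, Feb 4 — lands on Thursday, 2027-02-04.
Adding 28 calendar days to 2027-02-04 gives 2027-03-04, which is the last day of the appeal period.
The date termination becomes effective: 10 calendar days after 2027-03-04 is 2027-03-14.

2027-03-14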